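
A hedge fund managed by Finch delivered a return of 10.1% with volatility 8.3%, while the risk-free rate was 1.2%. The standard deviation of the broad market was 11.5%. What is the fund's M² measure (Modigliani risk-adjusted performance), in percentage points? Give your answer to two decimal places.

13.53

Sharpe = (Rp − Rf) / σp = (10.1% − 1.2%) / 8.3% = 1.0723
M² = Rf + Sharpe × σm = 1.2% + 1.0723 × 11.5% = 13.5315%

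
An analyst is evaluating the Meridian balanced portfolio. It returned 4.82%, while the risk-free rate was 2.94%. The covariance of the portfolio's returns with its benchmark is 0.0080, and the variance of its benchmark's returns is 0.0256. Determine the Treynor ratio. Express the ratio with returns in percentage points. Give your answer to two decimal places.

6.02

β = Cov / Var = 0.0080 / 0.0256 = 0.3125
Treynor = (Rp − Rf) / β = (4.82% − 2.94%) / 0.3125 = 1.88 / 0.3125 = 6.0160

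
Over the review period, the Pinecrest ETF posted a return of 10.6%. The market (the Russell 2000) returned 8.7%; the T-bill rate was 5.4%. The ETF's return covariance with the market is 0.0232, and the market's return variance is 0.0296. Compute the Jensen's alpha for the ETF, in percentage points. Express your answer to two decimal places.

β = Cov / Var = 0.0232 / 0.0296 = 0.7838
E[R] = Rf + β(Rm − Rf) = 5.4% + 0.7838 × (8.7% − 5.4%) = 7.9865%
α = Rp − E[R] = 10.6% − 7.9865% = 2.6135

2.61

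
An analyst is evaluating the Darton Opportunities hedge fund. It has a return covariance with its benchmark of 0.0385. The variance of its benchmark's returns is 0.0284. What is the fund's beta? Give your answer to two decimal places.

β = Cov(Rp, Rm) / Var(Rm) = 0.0385 / 0.0284 = 1.3556

1.36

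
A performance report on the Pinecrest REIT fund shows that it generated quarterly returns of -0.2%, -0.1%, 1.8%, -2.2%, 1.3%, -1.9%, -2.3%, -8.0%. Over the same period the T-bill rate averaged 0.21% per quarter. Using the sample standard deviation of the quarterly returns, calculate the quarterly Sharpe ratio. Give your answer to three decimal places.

-0.541

Mean return r̄ = -11.60 / 8 = -1.4500%
Sample std dev = √[65.9000 / 7] = 3.0683%
Sharpe = (r̄ − rf) / σ = (-1.4500 − 0.21) / 3.0683 = -1.6600 / 3.0683 = -0.5410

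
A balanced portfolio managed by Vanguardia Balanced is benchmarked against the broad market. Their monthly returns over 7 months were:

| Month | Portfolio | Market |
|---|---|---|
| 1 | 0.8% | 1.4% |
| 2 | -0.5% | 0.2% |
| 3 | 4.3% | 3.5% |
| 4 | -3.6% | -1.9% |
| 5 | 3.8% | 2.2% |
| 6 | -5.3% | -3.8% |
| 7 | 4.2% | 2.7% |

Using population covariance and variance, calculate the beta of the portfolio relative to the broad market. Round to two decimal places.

1.45

r̄p = 0.5286%,  r̄m = 0.6143%
Cov = Σ(rp − r̄p)(rm − r̄m) / 7 = 8.6396
Var(rm) = Σ(rm − r̄m)² / 7 = 5.9698
β = Cov / Var = 8.6396 / 5.9698 = 1.4472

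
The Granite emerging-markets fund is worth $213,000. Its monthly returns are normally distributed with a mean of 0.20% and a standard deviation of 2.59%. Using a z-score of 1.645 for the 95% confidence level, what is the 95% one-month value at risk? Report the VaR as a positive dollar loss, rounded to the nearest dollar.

$8,649

Return at the 95% tail: μ − z·σ = 0.20% − 1.645 × 2.59% = 0.2 − 4.26055 = -4.06055%
VaR = −(-4.06055%) × $213,000 = 4.06055% × $213,000 = $8,649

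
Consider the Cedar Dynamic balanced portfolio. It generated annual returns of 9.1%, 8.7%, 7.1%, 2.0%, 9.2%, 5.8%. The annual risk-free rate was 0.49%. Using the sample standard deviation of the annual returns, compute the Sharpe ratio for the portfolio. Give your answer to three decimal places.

μ = (9.1 + 8.7 + 7.1 + 2 + 9.2 + 5.8) / 6 = 41.90 / 6 = 6.9833%
Σ(r − μ)² = (9.1 − 6.9833)² + (8.7 − 6.9833)² + … = 38.5883
σ = √[38.5883 / 5] = 2.7781%
Sharpe = (μ − rf) / σ = (6.9833 − 0.49) / 2.7781 = 6.4933 / 2.7781 = 2.3373

2.337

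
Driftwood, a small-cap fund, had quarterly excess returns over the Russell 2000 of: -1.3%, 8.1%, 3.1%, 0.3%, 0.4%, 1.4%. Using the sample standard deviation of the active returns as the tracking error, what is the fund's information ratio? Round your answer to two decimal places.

0.60

r̄ = (-1.3 + 8.1 + 3.1 + 0.3 + 0.4 + 1.4) / 6 = 12.00 / 6 = 2.0000%
Σ(r − r̄)² = (-1.3 − 2.0000)² + (8.1 − 2.0000)² + (3.1 − 2.0000)² + … = 55.1200
sample σ = √(55.1200 / 5) = √11.0240 = 3.3202%
IR = r̄ / tracking error = 2.0000 / 3.3202 = 0.6024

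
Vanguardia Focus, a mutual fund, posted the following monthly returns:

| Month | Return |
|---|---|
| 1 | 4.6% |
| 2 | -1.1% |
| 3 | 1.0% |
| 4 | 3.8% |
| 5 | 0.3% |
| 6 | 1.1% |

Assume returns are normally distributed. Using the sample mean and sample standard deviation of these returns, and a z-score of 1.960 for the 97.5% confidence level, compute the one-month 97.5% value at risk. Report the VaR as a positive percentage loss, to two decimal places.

2.63

Mean return r̄ = 9.70 / 6 = 1.6167%
Sample std dev = √[23.4283 / 5] = 2.1646%
VaR = −(r̄ − z·σ) = −(1.6167 − 1.960 × 2.1646) = −(-2.6259) = 2.6259%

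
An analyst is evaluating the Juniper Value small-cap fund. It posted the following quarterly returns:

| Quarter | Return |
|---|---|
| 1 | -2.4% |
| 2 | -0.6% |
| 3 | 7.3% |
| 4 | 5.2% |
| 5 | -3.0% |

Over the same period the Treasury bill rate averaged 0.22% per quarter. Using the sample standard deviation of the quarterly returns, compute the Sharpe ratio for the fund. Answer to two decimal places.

0.23

r̄ = (-2.4 − 0.6 + 7.3 + 5.2 − 3) / 5 = 1.3000%
Sample σ = √[Σ(r − r̄)² / 4] = √[87.0000 / 4] = √21.7500 = 4.6637%
Sharpe = (r̄ − rf) / σ = (1.3000 − 0.22) / 4.6637 = 1.0800 / 4.6637 = 0.2316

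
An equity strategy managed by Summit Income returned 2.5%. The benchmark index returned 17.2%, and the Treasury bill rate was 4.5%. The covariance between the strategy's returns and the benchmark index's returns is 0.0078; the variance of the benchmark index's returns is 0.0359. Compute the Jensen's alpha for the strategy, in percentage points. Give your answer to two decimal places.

β = Cov / Var = 0.0078 / 0.0359 = 0.2173
E[R] = Rf + β(Rm − Rf) = 4.5% + 0.2173 × (17.2% − 4.5%) = 7.2597%
α = Rp − E[R] = 2.5% − 7.2597% = -4.7597

-4.76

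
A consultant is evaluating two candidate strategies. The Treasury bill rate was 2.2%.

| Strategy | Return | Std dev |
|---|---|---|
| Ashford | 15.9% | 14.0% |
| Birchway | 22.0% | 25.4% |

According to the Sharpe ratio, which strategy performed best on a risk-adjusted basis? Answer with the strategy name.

Ashford: Sharpe ratio = (15.9% − 2.2%) / 14.0% = 0.979
Birchway: Sharpe ratio = (22.0% − 2.2%) / 25.4% = 0.780
Highest: Ashford (0.979).

Ashford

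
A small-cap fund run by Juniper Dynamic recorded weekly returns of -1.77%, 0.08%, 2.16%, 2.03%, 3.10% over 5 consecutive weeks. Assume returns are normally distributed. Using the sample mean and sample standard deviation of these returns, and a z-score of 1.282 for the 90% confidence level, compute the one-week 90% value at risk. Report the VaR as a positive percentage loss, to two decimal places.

1.38

Mean return r̄ = 5.600 / 5 = 1.1200%
Sample std dev = √[15.2638 / 4] = 1.9534%
VaR = −(r̄ − z·σ) = −(1.1200 − 1.282 × 1.9534) = −(-1.3843) = 1.3843%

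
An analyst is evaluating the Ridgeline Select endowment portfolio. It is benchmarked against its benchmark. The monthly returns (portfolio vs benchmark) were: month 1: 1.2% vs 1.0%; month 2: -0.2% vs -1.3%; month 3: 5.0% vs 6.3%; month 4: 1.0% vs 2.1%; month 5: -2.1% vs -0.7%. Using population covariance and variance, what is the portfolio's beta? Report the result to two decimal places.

r̄p = 0.9800%,  r̄m = 1.4800%
Cov = Σ(rp − r̄p)(rm − r̄m) / 5 = 5.8556
Var(rm) = Σ(rm − r̄m)² / 5 = 7.2656
β = Cov / Var = 5.8556 / 7.2656 = 0.8059

0.81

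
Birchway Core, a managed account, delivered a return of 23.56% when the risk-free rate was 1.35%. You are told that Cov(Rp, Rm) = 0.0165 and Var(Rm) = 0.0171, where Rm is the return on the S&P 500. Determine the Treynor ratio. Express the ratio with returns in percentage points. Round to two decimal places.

β = Cov / Var = 0.0165 / 0.0171 = 0.9649
Treynor = (Rp − Rf) / β = (23.56% − 1.35%) / 0.9649 = 22.21 / 0.9649 = 23.0179

23.02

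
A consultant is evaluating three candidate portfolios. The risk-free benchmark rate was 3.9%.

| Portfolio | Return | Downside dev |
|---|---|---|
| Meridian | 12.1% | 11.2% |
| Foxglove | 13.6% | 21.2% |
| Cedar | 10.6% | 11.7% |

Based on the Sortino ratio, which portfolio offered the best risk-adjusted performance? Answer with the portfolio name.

Meridian

Meridian: Sortino ratio = (12.1% − 3.9%) / 11.2% = 0.732
Foxglove: Sortino ratio = (13.6% − 3.9%) / 21.2% = 0.458
Cedar: Sortino ratio = (10.6% − 3.9%) / 11.7% = 0.573
Highest: Meridian (0.732).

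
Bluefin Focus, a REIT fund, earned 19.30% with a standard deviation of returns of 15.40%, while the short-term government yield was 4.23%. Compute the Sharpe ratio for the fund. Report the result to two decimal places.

Sharpe = (Rp − Rf) / σp = (19.30% − 4.23%) / 15.40% = 15.07% / 15.40% = 0.9786

0.98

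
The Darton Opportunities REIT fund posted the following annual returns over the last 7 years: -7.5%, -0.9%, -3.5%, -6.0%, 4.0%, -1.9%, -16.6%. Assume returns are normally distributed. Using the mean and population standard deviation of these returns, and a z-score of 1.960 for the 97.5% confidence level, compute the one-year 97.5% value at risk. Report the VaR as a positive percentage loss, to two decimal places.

r̄ = (-7.5 − 0.9 − 3.5 − 6 + 4 − 1.9 − 16.6) / 7 = -4.6286%
Σ(r − r̄)² = 250.5143; population σ = √(250.5143/7) = 5.9823%
VaR = −(r̄ − z·σ) = −(-4.6286 − 1.960 × 5.9823) = −(-16.3539) = 16.3539%

16.35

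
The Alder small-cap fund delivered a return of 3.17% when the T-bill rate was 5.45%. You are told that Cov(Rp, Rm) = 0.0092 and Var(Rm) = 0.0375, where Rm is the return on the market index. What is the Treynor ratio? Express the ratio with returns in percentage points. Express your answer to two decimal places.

β = Cov / Var = 0.0092 / 0.0375 = 0.2453
Treynor = (Rp − Rf) / β = (3.17% − 5.45%) / 0.2453 = -2.28 / 0.2453 = -9.2947

-9.29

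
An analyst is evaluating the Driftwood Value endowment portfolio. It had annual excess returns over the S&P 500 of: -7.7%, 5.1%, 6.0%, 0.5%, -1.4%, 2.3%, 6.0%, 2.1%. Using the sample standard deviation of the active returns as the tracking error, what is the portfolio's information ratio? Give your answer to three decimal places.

0.350

r̄ = (-7.7 + 5.1 + 6 + 0.5 − 1.4 + 2.3 + 6 + 2.1) / 8 = 12.90 / 8 = 1.6125%
Sample σ = √[Σ(r − r̄)² / 7] = √[148.4088 / 7] = √21.2013 = 4.6045%
IR = r̄ / tracking error = 1.6125 / 4.6045 = 0.3502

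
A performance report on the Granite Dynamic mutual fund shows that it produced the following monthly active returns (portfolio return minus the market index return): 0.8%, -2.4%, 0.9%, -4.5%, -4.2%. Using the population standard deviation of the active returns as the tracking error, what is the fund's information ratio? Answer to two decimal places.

r̄ = (0.8 − 2.4 + 0.9 − 4.5 − 4.2) / 5 = -9.40 / 5 = -1.8800%
Population σ = √[Σ(r − r̄)² / 5] = √[27.4280 / 5] = √5.4856 = 2.3421%
IR = r̄ / tracking error = -1.8800 / 2.3421 = -0.8027

-0.80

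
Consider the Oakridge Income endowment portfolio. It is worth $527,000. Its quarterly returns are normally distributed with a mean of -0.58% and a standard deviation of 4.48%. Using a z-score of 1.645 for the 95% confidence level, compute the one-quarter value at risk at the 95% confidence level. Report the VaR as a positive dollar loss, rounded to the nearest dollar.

$41,894

Return at the 95% tail: μ − z·σ = -0.58% − 1.645 × 4.48% = -0.58 − 7.3696 = -7.9496%
VaR = −(-7.9496%) × $527,000 = 7.9496% × $527,000 = $41,894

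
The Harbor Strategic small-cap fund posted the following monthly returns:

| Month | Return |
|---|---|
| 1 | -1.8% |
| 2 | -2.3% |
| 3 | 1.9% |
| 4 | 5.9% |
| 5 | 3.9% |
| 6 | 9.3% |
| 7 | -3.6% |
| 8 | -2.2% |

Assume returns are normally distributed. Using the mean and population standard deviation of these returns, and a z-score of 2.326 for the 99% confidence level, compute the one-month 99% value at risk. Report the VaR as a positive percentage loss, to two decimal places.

Mean return r̄ = 11.10 / 8 = 1.3875%
Population σ = √[Σ(r − r̄)² / 8] = √[151.0488 / 8] = √18.8811 = 4.3452%
VaR = −(r̄ − z·σ) = −(1.3875 − 2.326 × 4.3452) = −(-8.7194) = 8.7194%

8.72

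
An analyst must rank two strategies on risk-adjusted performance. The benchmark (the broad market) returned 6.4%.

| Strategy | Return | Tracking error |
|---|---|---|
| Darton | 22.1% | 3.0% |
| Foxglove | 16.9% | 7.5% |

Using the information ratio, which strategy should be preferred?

Darton: IR = (22.1% − 6.4%) / 3.0% = 5.233
Foxglove: IR = (16.9% − 6.4%) / 7.5% = 1.400
Highest: Darton (5.233).

Darton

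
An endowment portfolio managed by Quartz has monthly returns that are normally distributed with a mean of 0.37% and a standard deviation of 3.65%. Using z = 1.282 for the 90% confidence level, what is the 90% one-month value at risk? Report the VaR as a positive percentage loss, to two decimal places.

VaR (as % loss) = −(μ − z·σ) = −(0.37% − 1.282 × 3.65%) = −(-4.3093%) = 4.3093%

4.31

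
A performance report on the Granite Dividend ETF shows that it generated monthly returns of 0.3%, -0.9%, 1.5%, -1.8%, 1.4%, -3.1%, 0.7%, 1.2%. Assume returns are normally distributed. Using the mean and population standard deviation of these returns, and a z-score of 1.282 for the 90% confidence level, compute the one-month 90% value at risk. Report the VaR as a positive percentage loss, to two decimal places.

2.11

μ = (0.3 − 0.9 + 1.5 − 1.8 + 1.4 − 3.1 + 0.7 + 1.2) / 8 = -0.70 / 8 = -0.0875%
Population std dev = √[19.8288 / 8] = 1.5744%
VaR = −(μ − z·σ) = −(-0.0875 − 1.282 × 1.5744) = −(-2.1059) = 2.1059%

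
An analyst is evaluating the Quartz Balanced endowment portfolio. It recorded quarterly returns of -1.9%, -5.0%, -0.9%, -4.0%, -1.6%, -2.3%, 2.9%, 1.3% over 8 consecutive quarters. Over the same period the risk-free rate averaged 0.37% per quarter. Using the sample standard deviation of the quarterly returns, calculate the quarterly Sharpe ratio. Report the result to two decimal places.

r̄ = (-1.9 − 5 − 0.9 − 4 − 1.6 − 2.3 + 2.9 + 1.3) / 8 = -1.4375%
Sample σ = √[Σ(r − r̄)² / 7] = √[46.8388 / 7] = √6.6913 = 2.5868%
Sharpe = (r̄ − rf) / σ = (-1.4375 − 0.37) / 2.5868 = -1.8075 / 2.5868 = -0.6987

-0.70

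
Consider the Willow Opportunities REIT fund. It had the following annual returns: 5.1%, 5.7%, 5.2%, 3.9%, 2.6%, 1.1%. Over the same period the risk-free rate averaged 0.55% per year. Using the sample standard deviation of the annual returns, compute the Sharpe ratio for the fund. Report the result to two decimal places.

1.90

Mean return r̄ = 23.60 / 6 = 3.9333%
Σ(r − r̄)² = (5.1 − 3.9333)² + (5.7 − 3.9333)² + … = 15.8933
sample σ = √(15.8933 / 5) = √3.1787 = 1.7829%
Sharpe = (r̄ − rf) / σ = (3.9333 − 0.55) / 1.7829 = 3.3833 / 1.7829 = 1.8976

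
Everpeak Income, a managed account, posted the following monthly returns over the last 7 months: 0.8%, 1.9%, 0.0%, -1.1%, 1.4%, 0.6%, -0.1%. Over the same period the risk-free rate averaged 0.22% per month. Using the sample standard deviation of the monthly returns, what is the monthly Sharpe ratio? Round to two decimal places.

0.28

μ = (0.8 + 1.9 + 0 − 1.1 + 1.4 + 0.6 − 0.1) / 7 = 0.5000%
Σ(r − μ)² = (0.8 − 0.5000)² + (1.9 − 0.5000)² + (0 − 0.5000)² + … = 6.0400
sample σ = √(6.0400 / 6) = √1.0067 = 1.0033%
Sharpe = (μ − rf) / σ = (0.5000 − 0.22) / 1.0033 = 0.2800 / 1.0033 = 0.2791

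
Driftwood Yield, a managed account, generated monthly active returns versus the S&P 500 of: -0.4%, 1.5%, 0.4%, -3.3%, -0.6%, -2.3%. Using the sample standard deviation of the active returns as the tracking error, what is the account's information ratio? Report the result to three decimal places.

r̄ = (-0.4 + 1.5 + 0.4 − 3.3 − 0.6 − 2.3) / 6 = -0.7833%
Σ(r − r̄)² = (-0.4 − (-0.7833))² + (1.5 − (-0.7833))² + (0.4 − (-0.7833))² + … = 15.4283
sample σ = √(15.4283 / 5) = √3.0857 = 1.7566%
IR = r̄ / tracking error = -0.7833 / 1.7566 = -0.4459

-0.446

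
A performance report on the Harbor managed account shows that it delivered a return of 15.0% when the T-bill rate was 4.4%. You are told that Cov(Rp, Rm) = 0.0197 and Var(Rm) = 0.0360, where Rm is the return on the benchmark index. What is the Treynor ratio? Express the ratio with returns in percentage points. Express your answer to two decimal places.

19.37

β = Cov / Var = 0.0197 / 0.0360 = 0.5472
Treynor = (Rp − Rf) / β = (15.0% − 4.4%) / 0.5472 = 10.60 / 0.5472 = 19.3713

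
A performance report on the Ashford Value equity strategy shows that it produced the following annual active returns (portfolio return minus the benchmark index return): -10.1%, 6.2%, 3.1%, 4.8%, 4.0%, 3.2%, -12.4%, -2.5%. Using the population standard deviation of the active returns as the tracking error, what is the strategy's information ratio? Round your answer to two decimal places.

Mean return μ = -3.70 / 8 = -0.4625%
Σ(r − μ)² = (-10.1 − (-0.4625))² + (6.2 − (-0.4625))² + (3.1 − (-0.4625))² + … = 357.6388
population σ = √(357.6388 / 8) = √44.7049 = 6.6862%
IR = μ / tracking error = -0.4625 / 6.6862 = -0.0692

-0.07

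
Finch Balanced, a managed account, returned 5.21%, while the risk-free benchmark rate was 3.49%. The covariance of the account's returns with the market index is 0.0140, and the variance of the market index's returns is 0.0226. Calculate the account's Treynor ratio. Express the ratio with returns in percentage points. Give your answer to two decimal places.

β = Cov / Var = 0.0140 / 0.0226 = 0.6195
Treynor = (Rp − Rf) / β = (5.21% − 3.49%) / 0.6195 = 1.72 / 0.6195 = 2.7764

2.78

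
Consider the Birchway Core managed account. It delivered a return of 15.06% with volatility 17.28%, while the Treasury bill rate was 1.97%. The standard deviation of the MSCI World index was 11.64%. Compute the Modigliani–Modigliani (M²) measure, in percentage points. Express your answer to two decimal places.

Sharpe = (Rp − Rf) / σp = (15.06% − 1.97%) / 17.28% = 0.7575
M² = Rf + Sharpe × σm = 1.97% + 0.7575 × 11.64% = 10.7873%

10.79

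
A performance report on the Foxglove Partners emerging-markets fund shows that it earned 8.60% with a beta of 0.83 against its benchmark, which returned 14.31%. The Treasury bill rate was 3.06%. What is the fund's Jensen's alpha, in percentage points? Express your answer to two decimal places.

-3.80

CAPM expected return = Rf + β(Rm − Rf) = 3.06% + 0.83 × (14.31% − 3.06%) = 3.06 + 0.83 × 11.25 = 12.3975%
Jensen's α = Rp − E[R] = 8.60% − 12.3975% = -3.7975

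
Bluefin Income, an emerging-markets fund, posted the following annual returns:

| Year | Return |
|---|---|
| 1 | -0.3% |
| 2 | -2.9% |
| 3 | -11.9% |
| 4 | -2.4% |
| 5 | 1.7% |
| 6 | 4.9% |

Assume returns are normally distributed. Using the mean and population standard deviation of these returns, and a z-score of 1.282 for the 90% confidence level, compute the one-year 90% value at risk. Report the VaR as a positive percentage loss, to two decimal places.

r̄ = (-0.3 − 2.9 − 11.9 − 2.4 + 1.7 + 4.9) / 6 = -10.90 / 6 = -1.8167%
Population std dev = √[162.9683 / 6] = 5.2117%
VaR = −(r̄ − z·σ) = −(-1.8167 − 1.282 × 5.2117) = −(-8.4981) = 8.4981%

8.50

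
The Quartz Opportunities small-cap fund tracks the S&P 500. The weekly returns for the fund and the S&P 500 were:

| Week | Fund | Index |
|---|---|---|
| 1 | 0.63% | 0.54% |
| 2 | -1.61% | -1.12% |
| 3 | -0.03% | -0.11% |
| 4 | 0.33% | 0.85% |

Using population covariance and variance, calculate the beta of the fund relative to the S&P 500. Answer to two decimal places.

r̄p = -0.1700%,  r̄m = 0.0400%
Cov = Σ(rp − r̄p)(rm − r̄m) / 4 = 0.6136
Var(rm) = Σ(rm − r̄m)² / 4 = 0.5686
β = Cov / Var = 0.6136 / 0.5686 = 1.0791

1.08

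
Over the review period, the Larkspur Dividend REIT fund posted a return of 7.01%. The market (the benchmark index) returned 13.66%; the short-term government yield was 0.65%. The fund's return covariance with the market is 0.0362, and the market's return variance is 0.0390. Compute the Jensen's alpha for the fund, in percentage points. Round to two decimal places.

-5.72

β = Cov / Var = 0.0362 / 0.0390 = 0.9282
E[R] = Rf + β(Rm − Rf) = 0.65% + 0.9282 × (13.66% − 0.65%) = 12.7259%
α = Rp − E[R] = 7.01% − 12.7259% = -5.7159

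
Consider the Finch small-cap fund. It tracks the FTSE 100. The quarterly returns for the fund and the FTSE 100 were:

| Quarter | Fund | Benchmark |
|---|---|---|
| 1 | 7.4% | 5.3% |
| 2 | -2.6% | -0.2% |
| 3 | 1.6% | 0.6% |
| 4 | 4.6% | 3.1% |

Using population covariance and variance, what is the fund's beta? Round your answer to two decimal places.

1.64

r̄p = 2.7500%,  r̄m = 2.2000%
Cov = Σ(rp − r̄p)(rm − r̄m) / 4 = 7.6900
Var(rm) = Σ(rm − r̄m)² / 4 = 4.6850
β = Cov / Var = 7.6900 / 4.6850 = 1.6414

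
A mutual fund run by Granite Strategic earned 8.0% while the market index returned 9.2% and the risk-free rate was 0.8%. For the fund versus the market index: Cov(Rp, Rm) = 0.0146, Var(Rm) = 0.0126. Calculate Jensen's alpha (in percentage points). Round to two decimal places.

β = Cov / Var = 0.0146 / 0.0126 = 1.1587
E[R] = Rf + β(Rm − Rf) = 0.8% + 1.1587 × (9.2% − 0.8%) = 10.5331%
α = Rp − E[R] = 8.0% − 10.5331% = -2.5331

-2.53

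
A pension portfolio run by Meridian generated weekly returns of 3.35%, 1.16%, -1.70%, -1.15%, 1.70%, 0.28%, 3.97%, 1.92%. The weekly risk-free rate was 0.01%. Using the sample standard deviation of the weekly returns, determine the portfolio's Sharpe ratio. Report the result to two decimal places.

0.59

r̄ = (3.35 + 1.16 − 1.7 − 1.15 + 1.7 + 0.28 + 3.97 + 1.92) / 8 = 1.1913%
Sample σ = √[Σ(r − r̄)² / 7] = √[27.8437 / 7] = √3.9777 = 1.9944%
Sharpe = (r̄ − rf) / σ = (1.1913 − 0.01) / 1.9944 = 1.1813 / 1.9944 = 0.5923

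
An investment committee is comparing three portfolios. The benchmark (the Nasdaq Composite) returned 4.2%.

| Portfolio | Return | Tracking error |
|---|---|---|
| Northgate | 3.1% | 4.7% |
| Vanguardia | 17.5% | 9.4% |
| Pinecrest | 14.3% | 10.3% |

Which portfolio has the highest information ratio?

Vanguardia

Northgate: IR = (3.1% − 4.2%) / 4.7% = -0.234
Vanguardia: IR = (17.5% − 4.2%) / 9.4% = 1.415
Pinecrest: IR = (14.3% − 4.2%) / 10.3% = 0.981
Highest: Vanguardia (1.415).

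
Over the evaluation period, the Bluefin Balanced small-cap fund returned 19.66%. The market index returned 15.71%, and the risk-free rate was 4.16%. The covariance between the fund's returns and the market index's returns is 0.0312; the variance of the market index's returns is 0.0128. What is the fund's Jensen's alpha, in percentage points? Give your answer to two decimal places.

β = Cov / Var = 0.0312 / 0.0128 = 2.4375
E[R] = Rf + β(Rm − Rf) = 4.16% + 2.4375 × (15.71% − 4.16%) = 32.3131%
α = Rp − E[R] = 19.66% − 32.3131% = -12.6531

-12.65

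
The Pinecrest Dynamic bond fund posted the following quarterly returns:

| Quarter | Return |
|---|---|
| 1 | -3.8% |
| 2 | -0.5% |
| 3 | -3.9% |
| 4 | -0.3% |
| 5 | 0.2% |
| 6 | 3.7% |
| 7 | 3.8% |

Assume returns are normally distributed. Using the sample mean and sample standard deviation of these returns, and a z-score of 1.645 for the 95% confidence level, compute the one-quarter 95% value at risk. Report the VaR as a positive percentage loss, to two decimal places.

5.23

r̄ = (-3.8 − 0.5 − 3.9 − 0.3 + 0.2 + 3.7 + 3.8) / 7 = -0.80 / 7 = -0.1143%
Σ(r − r̄)² = (-3.8 − (-0.1143))² + (-0.5 − (-0.1143))² + (-3.9 − (-0.1143))² + … = 58.0686
sample σ = √(58.0686 / 6) = √9.6781 = 3.1110%
VaR = −(r̄ − z·σ) = −(-0.1143 − 1.645 × 3.1110) = −(-5.2319) = 5.2319%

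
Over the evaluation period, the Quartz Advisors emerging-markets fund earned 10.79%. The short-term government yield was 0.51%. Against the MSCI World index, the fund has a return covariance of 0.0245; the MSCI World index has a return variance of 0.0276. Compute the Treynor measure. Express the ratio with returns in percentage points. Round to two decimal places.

β = Cov / Var = 0.0245 / 0.0276 = 0.8877
Treynor = (Rp − Rf) / β = (10.79% − 0.51%) / 0.8877 = 10.28 / 0.8877 = 11.5805

11.58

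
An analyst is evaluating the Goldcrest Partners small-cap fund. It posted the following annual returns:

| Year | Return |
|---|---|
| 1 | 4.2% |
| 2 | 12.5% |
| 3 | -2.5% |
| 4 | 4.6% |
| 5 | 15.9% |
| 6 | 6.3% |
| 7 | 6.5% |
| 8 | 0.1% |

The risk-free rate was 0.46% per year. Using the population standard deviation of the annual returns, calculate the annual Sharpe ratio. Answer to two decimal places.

0.98

Mean return μ = 47.60 / 8 = 5.9500%
Population std dev = √[252.8400 / 8] = 5.6218%
Sharpe = (μ − rf) / σ = (5.9500 − 0.46) / 5.6218 = 5.4900 / 5.6218 = 0.9766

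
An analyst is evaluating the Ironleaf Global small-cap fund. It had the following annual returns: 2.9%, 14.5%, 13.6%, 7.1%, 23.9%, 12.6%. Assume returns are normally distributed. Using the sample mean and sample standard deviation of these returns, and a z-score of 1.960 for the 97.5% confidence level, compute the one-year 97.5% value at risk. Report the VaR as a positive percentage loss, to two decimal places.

μ = (2.9 + 14.5 + 13.6 + 7.1 + 23.9 + 12.6) / 6 = 12.4333%
Σ(r − μ)² = 256.4733; sample σ = √(256.4733/5) = 7.1620%
VaR = −(μ − z·σ) = −(12.4333 − 1.960 × 7.1620) = −(-1.6042) = 1.6042%

1.60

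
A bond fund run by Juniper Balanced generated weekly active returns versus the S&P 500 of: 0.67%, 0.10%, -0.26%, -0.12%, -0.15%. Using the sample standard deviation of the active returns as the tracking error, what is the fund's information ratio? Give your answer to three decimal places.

0.129

Mean return r̄ = 0.240 / 5 = 0.0480%
Sample std dev = √[0.5519 / 4] = 0.3714%
IR = r̄ / tracking error = 0.0480 / 0.3714 = 0.1292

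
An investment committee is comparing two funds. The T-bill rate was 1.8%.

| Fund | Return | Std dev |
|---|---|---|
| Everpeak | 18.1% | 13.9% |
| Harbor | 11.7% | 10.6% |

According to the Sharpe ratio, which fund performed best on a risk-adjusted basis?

Everpeak

Everpeak: Sharpe ratio = (18.1% − 1.8%) / 13.9% = 1.173
Harbor: Sharpe ratio = (11.7% − 1.8%) / 10.6% = 0.934
Highest: Everpeak (1.173).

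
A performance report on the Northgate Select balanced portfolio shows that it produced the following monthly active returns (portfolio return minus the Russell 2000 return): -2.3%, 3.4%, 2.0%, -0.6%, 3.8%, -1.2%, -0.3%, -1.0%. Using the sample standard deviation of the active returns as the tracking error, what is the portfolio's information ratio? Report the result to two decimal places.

μ = (-2.3 + 3.4 + 2 − 0.6 + 3.8 − 1.2 − 0.3 − 1) / 8 = 0.4750%
Σ(r − μ)² = (-2.3 − 0.4750)² + (3.4 − 0.4750)² + … = 36.3750
sample σ = √(36.3750 / 7) = √5.1964 = 2.2796%
IR = μ / tracking error = 0.4750 / 2.2796 = 0.2084

0.21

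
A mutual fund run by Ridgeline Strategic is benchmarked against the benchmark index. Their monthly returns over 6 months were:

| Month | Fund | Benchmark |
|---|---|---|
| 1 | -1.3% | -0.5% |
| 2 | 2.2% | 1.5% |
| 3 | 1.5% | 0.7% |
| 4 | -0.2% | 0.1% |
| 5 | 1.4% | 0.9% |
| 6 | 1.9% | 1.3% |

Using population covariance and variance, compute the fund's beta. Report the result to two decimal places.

r̄p = 0.9167%,  r̄m = 0.6667%
Cov = Σ(rp − r̄p)(rm − r̄m) / 6 = 0.8406
Var(rm) = Σ(rm − r̄m)² / 6 = 0.4722
β = Cov / Var = 0.8406 / 0.4722 = 1.7802

1.78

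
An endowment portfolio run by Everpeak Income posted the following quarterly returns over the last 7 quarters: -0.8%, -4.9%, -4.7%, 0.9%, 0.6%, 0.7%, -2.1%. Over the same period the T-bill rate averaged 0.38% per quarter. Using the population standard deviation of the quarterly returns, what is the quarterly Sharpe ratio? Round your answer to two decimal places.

Mean return r̄ = -10.30 / 7 = -1.4714%
Population σ = √[Σ(r − r̄)² / 7] = √[37.6543 / 7] = √5.3792 = 2.3193%
Sharpe = (r̄ − rf) / σ = (-1.4714 − 0.38) / 2.3193 = -1.8514 / 2.3193 = -0.7983

-0.80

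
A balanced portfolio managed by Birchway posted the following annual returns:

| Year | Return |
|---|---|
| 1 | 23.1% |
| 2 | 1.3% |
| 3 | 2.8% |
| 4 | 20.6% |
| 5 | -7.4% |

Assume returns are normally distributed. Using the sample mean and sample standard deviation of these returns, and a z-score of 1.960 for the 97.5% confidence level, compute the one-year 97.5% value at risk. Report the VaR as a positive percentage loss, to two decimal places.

17.77

Mean return r̄ = 40.40 / 5 = 8.0800%
Σ(r − r̄)² = 695.8280; sample σ = √(695.8280/4) = 13.1893%
VaR = −(r̄ − z·σ) = −(8.0800 − 1.960 × 13.1893) = −(-17.7710) = 17.7710%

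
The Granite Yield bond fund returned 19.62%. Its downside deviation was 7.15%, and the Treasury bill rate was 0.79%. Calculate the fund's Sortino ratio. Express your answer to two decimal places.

Sortino = (Rp − Rf) / σd = (19.62% − 0.79%) / 7.15% = 18.83% / 7.15% = 2.6336

2.63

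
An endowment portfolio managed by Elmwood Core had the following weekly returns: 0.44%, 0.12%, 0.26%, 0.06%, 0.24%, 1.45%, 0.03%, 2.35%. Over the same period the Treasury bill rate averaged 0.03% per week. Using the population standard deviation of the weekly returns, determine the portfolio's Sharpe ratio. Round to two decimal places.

0.75

Mean return μ = 4.950 / 8 = 0.6188%
Population std dev = √[4.8999 / 8] = 0.7826%
Sharpe = (μ − rf) / σ = (0.6188 − 0.03) / 0.7826 = 0.5888 / 0.7826 = 0.7524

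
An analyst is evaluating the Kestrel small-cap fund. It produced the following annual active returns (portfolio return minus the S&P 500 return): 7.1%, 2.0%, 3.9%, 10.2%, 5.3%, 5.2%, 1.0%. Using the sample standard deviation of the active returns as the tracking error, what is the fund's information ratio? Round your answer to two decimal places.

r̄ = (7.1 + 2 + 3.9 + 10.2 + 5.3 + 5.2 + 1) / 7 = 34.70 / 7 = 4.9571%
Σ(r − r̄)² = (7.1 − 4.9571)² + (2 − 4.9571)² + (3.9 − 4.9571)² + … = 57.7771
σ = √[57.7771 / 6] = 3.1031%
IR = r̄ / tracking error = 4.9571 / 3.1031 = 1.5975

1.60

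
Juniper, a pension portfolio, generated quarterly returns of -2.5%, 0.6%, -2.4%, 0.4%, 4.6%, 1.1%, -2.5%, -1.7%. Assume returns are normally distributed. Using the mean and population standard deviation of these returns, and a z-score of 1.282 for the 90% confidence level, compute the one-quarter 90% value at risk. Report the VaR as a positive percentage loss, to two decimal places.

r̄ = (-2.5 + 0.6 − 2.4 + 0.4 + 4.6 + 1.1 − 2.5 − 1.7) / 8 = -2.40 / 8 = -0.3000%
Σ(r − r̄)² = 43.3200; population σ = √(43.3200/8) = 2.3270%
VaR = −(r̄ − z·σ) = −(-0.3000 − 1.282 × 2.3270) = −(-3.2832) = 3.2832%

3.28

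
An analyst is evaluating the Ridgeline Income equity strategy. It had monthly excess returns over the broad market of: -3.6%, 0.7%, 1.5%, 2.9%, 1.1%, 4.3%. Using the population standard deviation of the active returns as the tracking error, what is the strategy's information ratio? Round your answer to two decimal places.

0.47

Mean return r̄ = 6.90 / 6 = 1.1500%
Σ(r − r̄)² = 35.8750; population σ = √(35.8750/6) = 2.4452%
IR = r̄ / tracking error = 1.1500 / 2.4452 = 0.4703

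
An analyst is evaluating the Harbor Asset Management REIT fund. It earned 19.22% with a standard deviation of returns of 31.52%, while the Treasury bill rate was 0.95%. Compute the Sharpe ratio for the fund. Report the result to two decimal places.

Sharpe = (Rp − Rf) / σp = (19.22% − 0.95%) / 31.52% = 18.27% / 31.52% = 0.5796

0.58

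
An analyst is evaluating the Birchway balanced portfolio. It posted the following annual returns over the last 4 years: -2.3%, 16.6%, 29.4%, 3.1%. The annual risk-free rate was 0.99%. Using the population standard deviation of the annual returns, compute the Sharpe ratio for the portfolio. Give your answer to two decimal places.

0.87

Mean return r̄ = 46.80 / 4 = 11.7000%
Population std dev = √[607.2600 / 4] = 12.3213%
Sharpe = (r̄ − rf) / σ = (11.7000 − 0.99) / 12.3213 = 10.7100 / 12.3213 = 0.8692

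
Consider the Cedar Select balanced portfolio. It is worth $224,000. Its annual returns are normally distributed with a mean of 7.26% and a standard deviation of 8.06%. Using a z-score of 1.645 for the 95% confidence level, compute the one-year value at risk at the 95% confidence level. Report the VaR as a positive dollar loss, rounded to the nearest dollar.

$13,437

Return at the 95% tail: μ − z·σ = 7.26% − 1.645 × 8.06% = 7.26 − 13.2587 = -5.9987%
VaR = −(-5.9987%) × $224,000 = 5.9987% × $224,000 = $13,437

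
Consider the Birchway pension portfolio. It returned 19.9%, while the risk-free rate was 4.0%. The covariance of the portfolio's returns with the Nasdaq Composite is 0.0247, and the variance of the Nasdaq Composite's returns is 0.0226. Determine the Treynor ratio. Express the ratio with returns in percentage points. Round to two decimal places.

β = Cov / Var = 0.0247 / 0.0226 = 1.0929
Treynor = (Rp − Rf) / β = (19.9% − 4.0%) / 1.0929 = 15.90 / 1.0929 = 14.5484

14.55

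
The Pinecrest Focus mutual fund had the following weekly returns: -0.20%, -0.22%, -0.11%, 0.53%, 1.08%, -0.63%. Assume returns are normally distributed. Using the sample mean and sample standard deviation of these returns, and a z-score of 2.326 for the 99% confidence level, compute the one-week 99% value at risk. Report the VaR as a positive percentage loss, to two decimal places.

1.36

μ = (-0.2 − 0.22 − 0.11 + 0.53 + 1.08 − 0.63) / 6 = 0.0750%
Sample σ = √[Σ(r − μ)² / 5] = √[1.9110 / 5] = √0.3822 = 0.6182%
VaR = −(μ − z·σ) = −(0.0750 − 2.326 × 0.6182) = −(-1.3629) = 1.3629%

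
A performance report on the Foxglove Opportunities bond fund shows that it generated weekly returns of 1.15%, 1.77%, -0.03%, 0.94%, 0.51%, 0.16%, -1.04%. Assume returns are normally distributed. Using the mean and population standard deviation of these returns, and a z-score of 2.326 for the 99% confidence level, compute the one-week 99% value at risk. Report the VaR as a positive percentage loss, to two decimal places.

μ = (1.15 + 1.77 − 0.03 + 0.94 + 0.51 + 0.16 − 1.04) / 7 = 3.460 / 7 = 0.4943%
Population std dev = √[4.9970 / 7] = 0.8449%
VaR = −(μ − z·σ) = −(0.4943 − 2.326 × 0.8449) = −(-1.4709) = 1.4709%

1.47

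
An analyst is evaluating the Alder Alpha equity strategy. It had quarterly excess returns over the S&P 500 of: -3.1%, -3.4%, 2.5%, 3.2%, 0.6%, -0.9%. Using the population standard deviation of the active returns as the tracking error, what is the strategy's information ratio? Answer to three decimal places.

-0.072

μ = (-3.1 − 3.4 + 2.5 + 3.2 + 0.6 − 0.9) / 6 = -1.10 / 6 = -0.1833%
Population σ = √[Σ(r − μ)² / 6] = √[38.6283 / 6] = √6.4381 = 2.5373%
IR = μ / tracking error = -0.1833 / 2.5373 = -0.0722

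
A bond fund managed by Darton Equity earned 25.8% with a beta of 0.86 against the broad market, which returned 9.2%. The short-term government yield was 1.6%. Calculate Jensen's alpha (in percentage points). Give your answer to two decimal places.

17.66

CAPM expected return = Rf + β(Rm − Rf) = 1.6% + 0.86 × (9.2% − 1.6%) = 1.6 + 0.86 × 7.60 = 8.1360%
Jensen's α = Rp − E[R] = 25.8% − 8.1360% = 17.6640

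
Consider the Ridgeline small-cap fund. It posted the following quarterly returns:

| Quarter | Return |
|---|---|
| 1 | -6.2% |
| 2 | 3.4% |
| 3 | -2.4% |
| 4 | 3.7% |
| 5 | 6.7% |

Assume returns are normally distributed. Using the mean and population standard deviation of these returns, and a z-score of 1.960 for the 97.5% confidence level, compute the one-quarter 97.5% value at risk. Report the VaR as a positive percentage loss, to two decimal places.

8.11

Mean return μ = 5.20 / 5 = 1.0400%
Population σ = √[Σ(r − μ)² / 5] = √[108.9320 / 5] = √21.7864 = 4.6676%
VaR = −(μ − z·σ) = −(1.0400 − 1.960 × 4.6676) = −(-8.1085) = 8.1085%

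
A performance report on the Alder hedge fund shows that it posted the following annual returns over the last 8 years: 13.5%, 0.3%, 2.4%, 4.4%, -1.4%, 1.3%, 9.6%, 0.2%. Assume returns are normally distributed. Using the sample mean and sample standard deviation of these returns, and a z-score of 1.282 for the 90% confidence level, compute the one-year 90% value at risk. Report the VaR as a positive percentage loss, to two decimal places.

Mean return r̄ = 30.30 / 8 = 3.7875%
Σ(r − r̄)² = (13.5 − 3.7875)² + (0.3 − 3.7875)² + (2.4 − 3.7875)² + … = 188.5488
sample σ = √(188.5488 / 7) = √26.9355 = 5.1899%
VaR = −(r̄ − z·σ) = −(3.7875 − 1.282 × 5.1899) = −(-2.8660) = 2.8660%

2.87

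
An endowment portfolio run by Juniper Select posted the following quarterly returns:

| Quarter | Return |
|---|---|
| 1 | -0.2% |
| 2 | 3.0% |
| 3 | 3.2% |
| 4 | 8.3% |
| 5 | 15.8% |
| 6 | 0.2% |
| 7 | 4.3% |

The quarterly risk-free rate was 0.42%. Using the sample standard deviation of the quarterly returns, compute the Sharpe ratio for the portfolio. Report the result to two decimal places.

0.81

r̄ = (-0.2 + 3 + 3.2 + 8.3 + 15.8 + 0.2 + 4.3) / 7 = 4.9429%
Σ(r − r̄)² = 185.3171; sample σ = √(185.3171/6) = 5.5575%
Sharpe = (r̄ − rf) / σ = (4.9429 − 0.42) / 5.5575 = 4.5229 / 5.5575 = 0.8138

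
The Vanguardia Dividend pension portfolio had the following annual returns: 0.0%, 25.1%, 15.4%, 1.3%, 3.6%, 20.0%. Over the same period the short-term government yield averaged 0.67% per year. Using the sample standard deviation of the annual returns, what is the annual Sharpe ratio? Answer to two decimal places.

0.96

Mean return r̄ = 65.40 / 6 = 10.9000%
Σ(r − r̄)² = (0 − 10.9000)² + (25.1 − 10.9000)² + (15.4 − 10.9000)² + … = 568.9600
σ = √[568.9600 / 5] = 10.6673%
Sharpe = (r̄ − rf) / σ = (10.9000 − 0.67) / 10.6673 = 10.2300 / 10.6673 = 0.9590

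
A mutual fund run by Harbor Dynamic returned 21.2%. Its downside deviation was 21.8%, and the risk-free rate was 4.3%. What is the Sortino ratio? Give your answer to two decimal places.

0.78

Sortino = (Rp − Rf) / σd = (21.2% − 4.3%) / 21.8% = 16.90% / 21.8% = 0.7752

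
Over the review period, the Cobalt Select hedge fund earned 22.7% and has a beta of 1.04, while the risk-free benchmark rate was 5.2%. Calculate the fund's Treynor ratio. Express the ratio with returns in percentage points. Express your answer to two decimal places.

16.83

Treynor = (Rp − Rf) / β = (22.7% − 5.2%) / 1.04 = 17.50 / 1.04 = 16.8269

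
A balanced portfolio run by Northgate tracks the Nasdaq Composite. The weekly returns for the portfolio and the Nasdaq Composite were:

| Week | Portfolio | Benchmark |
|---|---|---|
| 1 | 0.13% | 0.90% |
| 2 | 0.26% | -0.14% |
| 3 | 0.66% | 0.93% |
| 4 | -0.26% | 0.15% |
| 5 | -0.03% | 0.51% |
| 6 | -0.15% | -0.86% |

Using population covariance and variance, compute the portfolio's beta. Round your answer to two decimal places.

r̄p = 0.1017%,  r̄m = 0.2483%
Cov = Σ(rp − r̄p)(rm − r̄m) / 6 = 0.1029
Var(rm) = Σ(rm − r̄m)² / 6 = 0.3911
β = Cov / Var = 0.1029 / 0.3911 = 0.2631

0.26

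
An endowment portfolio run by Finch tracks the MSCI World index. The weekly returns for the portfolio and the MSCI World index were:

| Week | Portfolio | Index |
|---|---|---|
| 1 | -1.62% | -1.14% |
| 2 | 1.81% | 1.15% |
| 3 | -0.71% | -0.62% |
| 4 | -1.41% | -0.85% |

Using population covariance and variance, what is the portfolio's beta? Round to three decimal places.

r̄p = -0.4825%,  r̄m = -0.3650%
Cov = Σ(rp − r̄p)(rm − r̄m) / 4 = 1.2156
Var(rm) = Σ(rm − r̄m)² / 4 = 0.7990
β = Cov / Var = 1.2156 / 0.7990 = 1.5214

1.521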